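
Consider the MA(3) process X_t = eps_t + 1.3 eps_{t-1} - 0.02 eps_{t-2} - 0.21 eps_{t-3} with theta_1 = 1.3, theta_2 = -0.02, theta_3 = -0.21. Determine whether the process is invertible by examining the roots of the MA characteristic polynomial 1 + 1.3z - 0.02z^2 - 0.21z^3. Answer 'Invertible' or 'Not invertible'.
\text{Not invertible}

The MA(q) characteristic polynomial is P(z) = 1 + 1.3z - 0.02z^2 - 0.21z^3.
Invertibility requires all roots to lie outside the unit circle, i.e. |z| > 1 for every root.
Degree 3: look for a simple real root z0 first, then factor out (1 - z/z0) and solve the remaining quadratic.
Testing z0 = -2: P(-2) = 1 + (1.3)(-2) + (-0.02)(-2)^2 + (-0.21)(-2)^3
  = 1 + (-2.6) + (-0.08) + (1.68) = 0.  So z_0 = -2 is a root, |z_0| = 2.
Divide out the factor (1 + 0.5 z) = (1 - z/z0) (since 1/z0 = -0.5):
  P(z) = (1 + 0.5 z)(1 + (0.8) z + (-0.42) z^2)
  [check: z-coef 0.8 - (-0.5) = 1.3; z^2-coef -0.42 - (-0.5)(0.8) = -0.02; z^3-coef -(-0.5)(-0.42) = -0.21.]
Remaining roots from the quadratic factor 1 + (0.8) z + (-0.42) z^2:
  Set 1 + (0.8) z + (-0.42) z^2 = 0, i.e. a z^2 + b z + c = 0 with a = -0.42, b = 0.8, c = 1.
  Discriminant D = b^2 - 4ac = (0.8)^2 - 4*(-0.42)*1 = 0.64 - (-1.68) = 2.32.
  D >= 0, so the roots are real: z = (-b +/- sqrt(D)) / (2a) = (-0.8 +/- 1.523155) / (-0.84).
    z_1 = (-0.8 + 1.523155) / (-0.84) = -0.8609,   |z_1| = 0.8609.
    z_2 = (-0.8 - 1.523155) / (-0.84) = 2.7657,   |z_2| = 2.7657.
Moduli of all roots: 2.0000, 0.8609, 2.7657.
All moduli strictly greater than 1? No.
Verdict: Not invertible.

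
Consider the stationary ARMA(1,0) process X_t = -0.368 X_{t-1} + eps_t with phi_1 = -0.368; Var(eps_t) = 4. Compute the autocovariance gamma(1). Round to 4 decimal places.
\gamma(1) = -1.7026

Multiply the model equation by X_{t-k} and take expectations. With theta_0 = psi_0 = 1 and psi_j the MA(infinity) weights, this gives
  gamma(k) - sum_i phi_i gamma(k-i) = c_k,
  c_k = sigma^2 * sum_{j=k..q} theta_j psi_{j-k}   (c_k = 0 for k > q),
using gamma(-m) = gamma(m).
Pure AR (q = 0): c_0 = sigma^2 = 4, c_k = 0 for k >= 1.
Equations for k = 0 and k = 1 (AR order 1):
  gamma(0) = phi_1 gamma(1) + c_0
  gamma(1) = phi_1 gamma(0) + c_1
Substituting the second into the first: gamma(0) (1 - phi_1^2) = c_0 + phi_1 c_1, so
  gamma(0) = c_0 / (1 - phi_1^2) = 4 / (1 - (-0.368)^2) = 4 / 0.864576 = 4.626545.
  gamma(1) = phi_1 gamma(0) = (-0.368)(4.626545) = -1.702569.
Therefore gamma(1) = -1.7026 (to 4 decimal places).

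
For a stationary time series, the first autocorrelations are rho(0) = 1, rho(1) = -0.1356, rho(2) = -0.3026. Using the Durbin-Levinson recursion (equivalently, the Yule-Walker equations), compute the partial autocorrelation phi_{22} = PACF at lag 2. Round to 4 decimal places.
\phi_{22} = -0.3270

The PACF at lag k is phi_{kk}, the last component of the solution
to the Yule-Walker system G_k phi = r_k where
  (G_k)_{ij} = rho(|i - j|), (r_k)_i = rho(i), i,j = 1..k.
Equivalently, Durbin-Levinson gives phi_{kk} iteratively:
  phi_{11} = rho(1)
  phi_{kk} = [rho(k) - sum_{j=1..k-1} phi_{k-1,j} rho(k-j)]
            / [1 - sum_{j=1..k-1} phi_{k-1,j} rho(j)],
  phi_{k,j} = phi_{k-1,j} - phi_{kk} phi_{k-1,k-j},  j = 1..k-1.
Step k = 1:
  phi_11 = rho(1) = -0.1356.
Step k = 2:
  phi_22 = [rho(2) - phi_11 rho(1)] / [1 - phi_11 rho(1)] = [-0.3026 - (-0.1356)(-0.1356)] / [1 - (-0.1356)(-0.1356)]
         = -0.32098736 / 0.98161264 = -0.327.
Therefore phi_{22} = -0.3270.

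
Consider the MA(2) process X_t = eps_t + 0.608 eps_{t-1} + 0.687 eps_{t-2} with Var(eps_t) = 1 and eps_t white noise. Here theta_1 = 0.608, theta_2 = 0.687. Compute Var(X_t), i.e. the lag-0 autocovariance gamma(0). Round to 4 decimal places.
\gamma(0) = 1.8416

For an MA(q) process X_t = eps_t + sum_i theta_i eps_{t-i} with
Var(eps_t) = sigma^2, the variance is
  gamma(0) = sigma^2 * (1 + sum_i theta_i^2).
  sum_i theta_i^2 = (0.608)^2 + (0.687)^2 = 0.369664 + 0.471969 = 0.841633.
  gamma(0) = 1 * (1 + 0.841633) = 1 * 1.841633 = 1.841633, which rounds to 1.8416.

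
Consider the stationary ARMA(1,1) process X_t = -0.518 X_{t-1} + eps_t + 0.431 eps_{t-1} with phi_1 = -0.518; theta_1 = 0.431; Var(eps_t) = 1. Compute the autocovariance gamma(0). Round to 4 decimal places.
\gamma(0) = 1.0103

Multiply the model equation by X_{t-k} and take expectations. With theta_0 = psi_0 = 1 and psi_j the MA(infinity) weights, this gives
  gamma(k) - sum_i phi_i gamma(k-i) = c_k,
  c_k = sigma^2 * sum_{j=k..q} theta_j psi_{j-k}   (c_k = 0 for k > q),
using gamma(-m) = gamma(m).
psi-weights needed (psi_j = theta_j + sum_i phi_i psi_{j-i}):
  psi_1 = theta_1 + phi_1 = 0.431 + (-0.518) = -0.087
Right-hand sides:
  c_0 = sigma^2 (1 + theta_1 psi_1) = 1 * (1 + (0.431)(-0.087)) = 1 * 0.962503 = 0.962503
  c_1 = sigma^2 theta_1 = 1 * (0.431) = 0.431
  c_2 = 0
Equations for k = 0 and k = 1 (AR order 1):
  gamma(0) = phi_1 gamma(1) + c_0
  gamma(1) = phi_1 gamma(0) + c_1
Substituting the second into the first: gamma(0) (1 - phi_1^2) = c_0 + phi_1 c_1, so
  gamma(0) = (c_0 + phi_1 c_1) / (1 - phi_1^2) = (0.962503 + (-0.518)(0.431)) / (1 - (-0.518)^2) = 0.739245 / 0.731676 = 1.010345.
Therefore gamma(0) = 1.0103 (to 4 decimal places).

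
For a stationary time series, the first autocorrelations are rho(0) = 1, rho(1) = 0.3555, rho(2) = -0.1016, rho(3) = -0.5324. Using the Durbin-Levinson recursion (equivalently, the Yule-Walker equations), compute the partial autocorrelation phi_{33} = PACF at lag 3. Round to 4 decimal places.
\phi_{33} = -0.4841

The PACF at lag k is phi_{kk}, the last component of the solution
to the Yule-Walker system G_k phi = r_k where
  (G_k)_{ij} = rho(|i - j|), (r_k)_i = rho(i), i,j = 1..k.
Equivalently, Durbin-Levinson gives phi_{kk} iteratively:
  phi_{11} = rho(1)
  phi_{kk} = [rho(k) - sum_{j=1..k-1} phi_{k-1,j} rho(k-j)]
            / [1 - sum_{j=1..k-1} phi_{k-1,j} rho(j)],
  phi_{k,j} = phi_{k-1,j} - phi_{kk} phi_{k-1,k-j},  j = 1..k-1.
Step k = 1:
  phi_11 = rho(1) = 0.3555.
Step k = 2:
  phi_22 = [rho(2) - phi_11 rho(1)] / [1 - phi_11 rho(1)] = [-0.1016 - (0.3555)(0.3555)] / [1 - (0.3555)(0.3555)]
         = -0.22798025 / 0.87361975 = -0.260961.
  Update: phi_21 = phi_11 - phi_22 phi_11 = 0.3555 - (-0.260961)(0.3555) = 0.448271.
Step k = 3:
  phi_33 = [rho(3) - phi_21 rho(2) - phi_22 rho(1)] / [1 - phi_21 rho(1) - phi_22 rho(2)]
    numerator   = -0.5324 - (0.448271)(-0.1016) - (-0.260961)(0.3555) = -0.39408416
    denominator = 1 - (0.448271)(0.3555) - (-0.260961)(-0.1016) = 0.81412591
  phi_33 = -0.39408416 / 0.81412591 = -0.4841.
Therefore phi_{33} = -0.4841.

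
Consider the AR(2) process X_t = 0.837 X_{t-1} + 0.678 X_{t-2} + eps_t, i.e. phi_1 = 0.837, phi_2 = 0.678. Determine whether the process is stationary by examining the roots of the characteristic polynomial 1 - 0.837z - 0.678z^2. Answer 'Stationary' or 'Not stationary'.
\text{Not stationary}

The AR(p) characteristic polynomial is P(z) = 1 - 0.837z - 0.678z^2.
Stationarity requires all roots to lie outside the unit circle, i.e. |z| > 1 for every root.
Set 1 + (-0.837) z + (-0.678) z^2 = 0, i.e. a z^2 + b z + c = 0 with a = -0.678, b = -0.837, c = 1.
Discriminant D = b^2 - 4ac = (-0.837)^2 - 4*(-0.678)*1 = 0.700569 - (-2.712) = 3.412569.
D >= 0, so the roots are real: z = (-b +/- sqrt(D)) / (2a) = (0.837 +/- 1.847314) / (-1.356).
  z_1 = (0.837 + 1.847314) / (-1.356) = -1.9796,   |z_1| = 1.9796.
  z_2 = (0.837 - 1.847314) / (-1.356) = 0.7451,   |z_2| = 0.7451.
Moduli of all roots: 1.9796, 0.7451.
All moduli strictly greater than 1? No.
Verdict: Not stationary.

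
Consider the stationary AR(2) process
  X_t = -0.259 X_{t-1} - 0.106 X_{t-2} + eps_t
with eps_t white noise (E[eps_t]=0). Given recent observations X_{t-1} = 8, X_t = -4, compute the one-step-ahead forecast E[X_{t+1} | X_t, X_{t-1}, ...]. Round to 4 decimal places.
E[X_{t+1} \mid \mathcal F_t] = 0.1880

For an AR(p) model X_t = c + sum_i phi_i X_{t-i} + eps_t, the
one-step-ahead conditional mean is
  E[X_{t+1} | X_t, ...] = c + sum_i phi_i X_{t+1-i}.
Substitute known values:
  E[X_{t+1} | ...] = (-0.259) * (-4) + (-0.106) * (8)
                   = 0.1880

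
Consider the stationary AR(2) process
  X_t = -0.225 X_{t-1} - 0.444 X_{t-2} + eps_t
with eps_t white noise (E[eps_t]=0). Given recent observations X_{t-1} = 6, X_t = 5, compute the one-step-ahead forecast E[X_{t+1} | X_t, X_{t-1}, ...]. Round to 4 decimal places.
E[X_{t+1} \mid \mathcal F_t] = -3.7890

For an AR(p) model X_t = c + sum_i phi_i X_{t-i} + eps_t, the
one-step-ahead conditional mean is
  E[X_{t+1} | X_t, ...] = c + sum_i phi_i X_{t+1-i}.
Substitute known values:
  E[X_{t+1} | ...] = (-0.225) * (5) + (-0.444) * (6)
                   = -3.7890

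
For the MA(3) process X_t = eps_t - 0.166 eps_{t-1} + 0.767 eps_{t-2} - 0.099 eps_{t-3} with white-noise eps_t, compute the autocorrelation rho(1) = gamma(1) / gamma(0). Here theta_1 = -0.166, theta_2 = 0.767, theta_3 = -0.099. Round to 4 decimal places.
\rho(1) = -0.2271

For an MA(q) process with theta_0 = 1, the autocovariance is
  gamma(k) = sigma^2 * sum_{i=0..q-k} theta_i * theta_{i+k},
and rho(k) = gamma(k) / gamma(0). Sigma^2 cancels.
  numerator   = (1)*(-0.166) + (-0.166)*(0.767) + (0.767)*(-0.099) = -0.369255.
  denominator = (1)^2 + (-0.166)^2 + (0.767)^2 + (-0.099)^2 = 1.625646.
  rho(1) = -0.369255 / 1.625646 = -0.2271.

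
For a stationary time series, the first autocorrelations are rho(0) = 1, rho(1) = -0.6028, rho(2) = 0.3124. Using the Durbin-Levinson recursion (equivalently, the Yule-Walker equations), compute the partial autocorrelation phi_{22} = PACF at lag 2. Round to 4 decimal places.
\phi_{22} = -0.0801

The PACF at lag k is phi_{kk}, the last component of the solution
to the Yule-Walker system G_k phi = r_k where
  (G_k)_{ij} = rho(|i - j|), (r_k)_i = rho(i), i,j = 1..k.
Equivalently, Durbin-Levinson gives phi_{kk} iteratively:
  phi_{11} = rho(1)
  phi_{kk} = [rho(k) - sum_{j=1..k-1} phi_{k-1,j} rho(k-j)]
            / [1 - sum_{j=1..k-1} phi_{k-1,j} rho(j)],
  phi_{k,j} = phi_{k-1,j} - phi_{kk} phi_{k-1,k-j},  j = 1..k-1.
Step k = 1:
  phi_11 = rho(1) = -0.6028.
Step k = 2:
  phi_22 = [rho(2) - phi_11 rho(1)] / [1 - phi_11 rho(1)] = [0.3124 - (-0.6028)(-0.6028)] / [1 - (-0.6028)(-0.6028)]
         = -0.05096784 / 0.63663216 = -0.0801.
Therefore phi_{22} = -0.0801.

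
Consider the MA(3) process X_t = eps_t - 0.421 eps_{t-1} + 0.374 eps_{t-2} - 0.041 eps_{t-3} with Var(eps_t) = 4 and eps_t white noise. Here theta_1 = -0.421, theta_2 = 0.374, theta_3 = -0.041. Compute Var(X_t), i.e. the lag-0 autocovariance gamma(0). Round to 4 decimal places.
\gamma(0) = 5.2752

For an MA(q) process X_t = eps_t + sum_i theta_i eps_{t-i} with
Var(eps_t) = sigma^2, the variance is
  gamma(0) = sigma^2 * (1 + sum_i theta_i^2).
  sum_i theta_i^2 = (-0.421)^2 + (0.374)^2 + (-0.041)^2 = 0.177241 + 0.139876 + 0.001681 = 0.318798.
  gamma(0) = 4 * (1 + 0.318798) = 4 * 1.318798 = 5.275192, which rounds to 5.2752.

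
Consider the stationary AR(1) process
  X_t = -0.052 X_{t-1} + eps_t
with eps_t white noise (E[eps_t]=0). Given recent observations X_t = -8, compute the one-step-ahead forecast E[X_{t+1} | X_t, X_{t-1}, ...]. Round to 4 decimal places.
E[X_{t+1} \mid \mathcal F_t] = 0.4160

For an AR(p) model X_t = c + sum_i phi_i X_{t-i} + eps_t, the
one-step-ahead conditional mean is
  E[X_{t+1} | X_t, ...] = c + sum_i phi_i X_{t+1-i}.
Substitute known values:
  E[X_{t+1} | ...] = (-0.052) * (-8)
                   = 0.4160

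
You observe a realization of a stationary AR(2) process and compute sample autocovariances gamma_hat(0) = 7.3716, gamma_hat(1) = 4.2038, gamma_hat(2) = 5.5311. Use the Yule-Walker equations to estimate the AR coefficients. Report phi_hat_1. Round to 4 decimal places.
\hat\phi_{1} = 0.2110

The Yule-Walker equations for an AR(p) process read, in matrix form,
  Gamma_p phi = r_p,   with   (Gamma_p)_{ij} = gamma(|i - j|),
                       (r_p)_i = gamma(i),   i,j = 1..p.
Substitute the sample gammas (Toeplitz matrix and right-hand side of size 2):
  Gamma_p = [[7.3716, 4.2038], [4.2038, 7.3716]]
  r_p     = [4.2038, 5.5311]
Written out:
  7.3716 phi_1 + 4.2038 phi_2 = 4.2038
  4.2038 phi_1 + 7.3716 phi_2 = 5.5311
Solve by Cramer's rule:
  det = gamma(0)^2 - gamma(1)^2 = (7.3716)^2 - (4.2038)^2 = 54.34048656 - 17.67193444 = 36.66855212
  phi_hat_1 = [gamma(1) gamma(0) - gamma(1) gamma(2)] / det = [(4.2038)(7.3716) - (4.2038)(5.5311)] / 36.66855212 = 7.7370939 / 36.66855212 = 0.211
  phi_hat_2 = [gamma(0) gamma(2) - gamma(1)^2] / det = [(7.3716)(5.5311) - (4.2038)^2] / 36.66855212 = 23.10112232 / 36.66855212 = 0.63
So phi_hat = [0.2110, 0.6300].
Therefore phi_hat_1 = 0.2110.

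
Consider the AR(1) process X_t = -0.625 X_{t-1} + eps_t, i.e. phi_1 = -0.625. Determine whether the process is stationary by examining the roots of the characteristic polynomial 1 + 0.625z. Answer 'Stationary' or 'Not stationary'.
\text{Stationary}

The AR(p) characteristic polynomial is P(z) = 1 + 0.625z.
Stationarity requires all roots to lie outside the unit circle, i.e. |z| > 1 for every root.
This is linear in z: 1 + (0.625) z = 0  =>  z = -1/(0.625) = -1.6,  |z| = 1.6.
Moduli of all roots: 1.6000.
All moduli strictly greater than 1? Yes.
Verdict: Stationary.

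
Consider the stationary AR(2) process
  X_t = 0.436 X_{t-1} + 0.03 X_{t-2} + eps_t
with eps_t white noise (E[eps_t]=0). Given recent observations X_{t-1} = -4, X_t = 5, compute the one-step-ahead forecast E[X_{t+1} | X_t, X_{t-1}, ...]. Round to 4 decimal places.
E[X_{t+1} \mid \mathcal F_t] = 2.0600

For an AR(p) model X_t = c + sum_i phi_i X_{t-i} + eps_t, the
one-step-ahead conditional mean is
  E[X_{t+1} | X_t, ...] = c + sum_i phi_i X_{t+1-i}.
Substitute known values:
  E[X_{t+1} | ...] = (0.436) * (5) + (0.03) * (-4)
                   = 2.0600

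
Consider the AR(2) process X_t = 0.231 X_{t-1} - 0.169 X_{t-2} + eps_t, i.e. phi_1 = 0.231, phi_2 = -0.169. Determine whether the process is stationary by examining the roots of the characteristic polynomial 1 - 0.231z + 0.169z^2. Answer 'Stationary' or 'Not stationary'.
\text{Stationary}

The AR(p) characteristic polynomial is P(z) = 1 - 0.231z + 0.169z^2.
Stationarity requires all roots to lie outside the unit circle, i.e. |z| > 1 for every root.
Set 1 + (-0.231) z + (0.169) z^2 = 0, i.e. a z^2 + b z + c = 0 with a = 0.169, b = -0.231, c = 1.
Discriminant D = b^2 - 4ac = (-0.231)^2 - 4*(0.169)*1 = 0.053361 - (0.676) = -0.622639.
D < 0, so the roots are the complex-conjugate pair z = (-b +/- i sqrt(-D)) / (2a) = 0.6834 +/- 2.3345i.
For a conjugate pair |z|^2 = z * conj(z) = (product of roots) = c/a = 1/(0.169) = 5.91716, so |z| = sqrt(5.91716) = 2.4325 for both roots.
Moduli of all roots: 2.4325, 2.4325.
All moduli strictly greater than 1? Yes.
Verdict: Stationary.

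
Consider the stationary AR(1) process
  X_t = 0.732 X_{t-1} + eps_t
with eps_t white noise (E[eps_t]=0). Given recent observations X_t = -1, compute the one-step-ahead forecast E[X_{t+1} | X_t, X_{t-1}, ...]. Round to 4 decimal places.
E[X_{t+1} \mid \mathcal F_t] = -0.7320

For an AR(p) model X_t = c + sum_i phi_i X_{t-i} + eps_t, the
one-step-ahead conditional mean is
  E[X_{t+1} | X_t, ...] = c + sum_i phi_i X_{t+1-i}.
Substitute known values:
  E[X_{t+1} | ...] = (0.732) * (-1)
                   = -0.7320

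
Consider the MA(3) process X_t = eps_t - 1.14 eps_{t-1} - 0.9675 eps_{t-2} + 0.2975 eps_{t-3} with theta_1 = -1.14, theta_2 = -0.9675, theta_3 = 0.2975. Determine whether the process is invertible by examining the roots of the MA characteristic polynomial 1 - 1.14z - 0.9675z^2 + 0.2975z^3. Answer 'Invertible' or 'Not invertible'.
\text{Not invertible}

The MA(q) characteristic polynomial is P(z) = 1 - 1.14z - 0.9675z^2 + 0.2975z^3.
Invertibility requires all roots to lie outside the unit circle, i.e. |z| > 1 for every root.
Degree 3: look for a simple real root z0 first, then factor out (1 - z/z0) and solve the remaining quadratic.
Testing z0 = 4: P(4) = 1 + (-1.14)(4) + (-0.9675)(4)^2 + (0.2975)(4)^3
  = 1 + (-4.56) + (-15.48) + (19.04) = 0.  So z_0 = 4 is a root, |z_0| = 4.
Divide out the factor (1 - 0.25 z) = (1 - z/z0) (since 1/z0 = 0.25):
  P(z) = (1 - 0.25 z)(1 + (-0.89) z + (-1.19) z^2)
  [check: z-coef -0.89 - (0.25) = -1.14; z^2-coef -1.19 - (0.25)(-0.89) = -0.9675; z^3-coef -(0.25)(-1.19) = 0.2975.]
Remaining roots from the quadratic factor 1 + (-0.89) z + (-1.19) z^2:
  Set 1 + (-0.89) z + (-1.19) z^2 = 0, i.e. a z^2 + b z + c = 0 with a = -1.19, b = -0.89, c = 1.
  Discriminant D = b^2 - 4ac = (-0.89)^2 - 4*(-1.19)*1 = 0.7921 - (-4.76) = 5.5521.
  D >= 0, so the roots are real: z = (-b +/- sqrt(D)) / (2a) = (0.89 +/- 2.356289) / (-2.38).
    z_1 = (0.89 + 2.356289) / (-2.38) = -1.364,   |z_1| = 1.364.
    z_2 = (0.89 - 2.356289) / (-2.38) = 0.6161,   |z_2| = 0.6161.
Moduli of all roots: 4.0000, 1.3640, 0.6161.
All moduli strictly greater than 1? No.
Verdict: Not invertible.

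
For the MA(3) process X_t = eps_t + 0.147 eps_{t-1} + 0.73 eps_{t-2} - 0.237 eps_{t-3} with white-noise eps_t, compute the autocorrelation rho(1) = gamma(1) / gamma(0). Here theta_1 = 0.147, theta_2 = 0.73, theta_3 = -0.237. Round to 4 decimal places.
\rho(1) = 0.0505

For an MA(q) process with theta_0 = 1, the autocovariance is
  gamma(k) = sigma^2 * sum_{i=0..q-k} theta_i * theta_{i+k},
and rho(k) = gamma(k) / gamma(0). Sigma^2 cancels.
  numerator   = (1)*(0.147) + (0.147)*(0.73) + (0.73)*(-0.237) = 0.0813.
  denominator = (1)^2 + (0.147)^2 + (0.73)^2 + (-0.237)^2 = 1.610678.
  rho(1) = 0.0813 / 1.610678 = 0.0505.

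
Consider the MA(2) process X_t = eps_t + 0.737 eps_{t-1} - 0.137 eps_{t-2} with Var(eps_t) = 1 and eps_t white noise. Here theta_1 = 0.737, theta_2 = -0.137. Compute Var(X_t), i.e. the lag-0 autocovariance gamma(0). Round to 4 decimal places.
\gamma(0) = 1.5619

For an MA(q) process X_t = eps_t + sum_i theta_i eps_{t-i} with
Var(eps_t) = sigma^2, the variance is
  gamma(0) = sigma^2 * (1 + sum_i theta_i^2).
  sum_i theta_i^2 = (0.737)^2 + (-0.137)^2 = 0.543169 + 0.018769 = 0.561938.
  gamma(0) = 1 * (1 + 0.561938) = 1 * 1.561938 = 1.561938, which rounds to 1.5619.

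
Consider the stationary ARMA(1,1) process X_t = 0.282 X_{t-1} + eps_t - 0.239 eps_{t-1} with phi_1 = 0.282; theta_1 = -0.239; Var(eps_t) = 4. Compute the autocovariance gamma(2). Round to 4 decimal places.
\gamma(2) = 0.0491

Multiply the model equation by X_{t-k} and take expectations. With theta_0 = psi_0 = 1 and psi_j the MA(infinity) weights, this gives
  gamma(k) - sum_i phi_i gamma(k-i) = c_k,
  c_k = sigma^2 * sum_{j=k..q} theta_j psi_{j-k}   (c_k = 0 for k > q),
using gamma(-m) = gamma(m).
psi-weights needed (psi_j = theta_j + sum_i phi_i psi_{j-i}):
  psi_1 = theta_1 + phi_1 = -0.239 + (0.282) = 0.043
Right-hand sides:
  c_0 = sigma^2 (1 + theta_1 psi_1) = 4 * (1 + (-0.239)(0.043)) = 4 * 0.989723 = 3.958892
  c_1 = sigma^2 theta_1 = 4 * (-0.239) = -0.956
  c_2 = 0
Equations for k = 0 and k = 1 (AR order 1):
  gamma(0) = phi_1 gamma(1) + c_0
  gamma(1) = phi_1 gamma(0) + c_1
Substituting the second into the first: gamma(0) (1 - phi_1^2) = c_0 + phi_1 c_1, so
  gamma(0) = (c_0 + phi_1 c_1) / (1 - phi_1^2) = (3.958892 + (0.282)(-0.956)) / (1 - (0.282)^2) = 3.6893 / 0.920476 = 4.008035.
  gamma(1) = phi_1 gamma(0) + c_1 = (0.282)(4.008035) + (-0.956) = 0.174266.
For k = 2 (> q): gamma(2) = phi_1 gamma(1) = (0.282)(0.174266) = 0.049143.
Therefore gamma(2) = 0.0491 (to 4 decimal places).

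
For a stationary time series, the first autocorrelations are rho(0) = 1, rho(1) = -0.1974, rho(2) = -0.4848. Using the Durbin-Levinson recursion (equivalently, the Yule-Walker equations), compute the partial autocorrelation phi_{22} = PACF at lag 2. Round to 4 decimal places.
\phi_{22} = -0.5450

The PACF at lag k is phi_{kk}, the last component of the solution
to the Yule-Walker system G_k phi = r_k where
  (G_k)_{ij} = rho(|i - j|), (r_k)_i = rho(i), i,j = 1..k.
Equivalently, Durbin-Levinson gives phi_{kk} iteratively:
  phi_{11} = rho(1)
  phi_{kk} = [rho(k) - sum_{j=1..k-1} phi_{k-1,j} rho(k-j)]
            / [1 - sum_{j=1..k-1} phi_{k-1,j} rho(j)],
  phi_{k,j} = phi_{k-1,j} - phi_{kk} phi_{k-1,k-j},  j = 1..k-1.
Step k = 1:
  phi_11 = rho(1) = -0.1974.
Step k = 2:
  phi_22 = [rho(2) - phi_11 rho(1)] / [1 - phi_11 rho(1)] = [-0.4848 - (-0.1974)(-0.1974)] / [1 - (-0.1974)(-0.1974)]
         = -0.52376676 / 0.96103324 = -0.545.
Therefore phi_{22} = -0.5450.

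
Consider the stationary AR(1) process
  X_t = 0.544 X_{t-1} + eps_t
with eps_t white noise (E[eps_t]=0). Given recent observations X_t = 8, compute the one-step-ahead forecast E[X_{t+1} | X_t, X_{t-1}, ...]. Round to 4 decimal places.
E[X_{t+1} \mid \mathcal F_t] = 4.3520

For an AR(p) model X_t = c + sum_i phi_i X_{t-i} + eps_t, the
one-step-ahead conditional mean is
  E[X_{t+1} | X_t, ...] = c + sum_i phi_i X_{t+1-i}.
Substitute known values:
  E[X_{t+1} | ...] = (0.544) * (8)
                   = 4.3520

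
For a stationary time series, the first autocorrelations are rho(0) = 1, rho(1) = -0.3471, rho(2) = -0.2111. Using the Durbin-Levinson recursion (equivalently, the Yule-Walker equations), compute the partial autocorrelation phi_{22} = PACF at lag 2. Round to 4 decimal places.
\phi_{22} = -0.3770

The PACF at lag k is phi_{kk}, the last component of the solution
to the Yule-Walker system G_k phi = r_k where
  (G_k)_{ij} = rho(|i - j|), (r_k)_i = rho(i), i,j = 1..k.
Equivalently, Durbin-Levinson gives phi_{kk} iteratively:
  phi_{11} = rho(1)
  phi_{kk} = [rho(k) - sum_{j=1..k-1} phi_{k-1,j} rho(k-j)]
            / [1 - sum_{j=1..k-1} phi_{k-1,j} rho(j)],
  phi_{k,j} = phi_{k-1,j} - phi_{kk} phi_{k-1,k-j},  j = 1..k-1.
Step k = 1:
  phi_11 = rho(1) = -0.3471.
Step k = 2:
  phi_22 = [rho(2) - phi_11 rho(1)] / [1 - phi_11 rho(1)] = [-0.2111 - (-0.3471)(-0.3471)] / [1 - (-0.3471)(-0.3471)]
         = -0.33157841 / 0.87952159 = -0.377.
Therefore phi_{22} = -0.3770.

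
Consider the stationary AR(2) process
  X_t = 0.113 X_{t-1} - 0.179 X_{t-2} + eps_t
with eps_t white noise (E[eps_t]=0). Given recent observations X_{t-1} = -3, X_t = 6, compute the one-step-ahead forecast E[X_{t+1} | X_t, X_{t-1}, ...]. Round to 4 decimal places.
E[X_{t+1} \mid \mathcal F_t] = 1.2150

For an AR(p) model X_t = c + sum_i phi_i X_{t-i} + eps_t, the
one-step-ahead conditional mean is
  E[X_{t+1} | X_t, ...] = c + sum_i phi_i X_{t+1-i}.
Substitute known values:
  E[X_{t+1} | ...] = (0.113) * (6) + (-0.179) * (-3)
                   = 1.2150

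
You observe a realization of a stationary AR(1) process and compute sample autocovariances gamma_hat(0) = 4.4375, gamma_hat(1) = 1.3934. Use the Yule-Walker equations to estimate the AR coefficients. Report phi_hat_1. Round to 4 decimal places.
\hat\phi_{1} = 0.3140

The Yule-Walker equations for an AR(p) process read, in matrix form,
  Gamma_p phi = r_p,   with   (Gamma_p)_{ij} = gamma(|i - j|),
                       (r_p)_i = gamma(i),   i,j = 1..p.
Substitute the sample gammas (Toeplitz matrix and right-hand side of size 1):
  Gamma_p = [[4.4375]]
  r_p     = [1.3934]
With p = 1 this is the single equation gamma(0) phi_1 = gamma(1):
  phi_hat_1 = gamma(1) / gamma(0) = 1.3934 / 4.4375 = 0.3140.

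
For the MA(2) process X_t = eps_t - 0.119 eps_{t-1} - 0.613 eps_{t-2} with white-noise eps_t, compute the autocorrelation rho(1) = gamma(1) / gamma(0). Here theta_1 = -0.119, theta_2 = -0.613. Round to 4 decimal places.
\rho(1) = -0.0331

For an MA(q) process with theta_0 = 1, the autocovariance is
  gamma(k) = sigma^2 * sum_{i=0..q-k} theta_i * theta_{i+k},
and rho(k) = gamma(k) / gamma(0). Sigma^2 cancels.
  numerator   = (1)*(-0.119) + (-0.119)*(-0.613) = -0.046053.
  denominator = (1)^2 + (-0.119)^2 + (-0.613)^2 = 1.38993.
  rho(1) = -0.046053 / 1.38993 = -0.0331.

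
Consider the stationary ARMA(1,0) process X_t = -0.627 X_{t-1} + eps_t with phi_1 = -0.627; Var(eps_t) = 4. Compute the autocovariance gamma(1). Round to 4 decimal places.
\gamma(1) = -4.1327

Multiply the model equation by X_{t-k} and take expectations. With theta_0 = psi_0 = 1 and psi_j the MA(infinity) weights, this gives
  gamma(k) - sum_i phi_i gamma(k-i) = c_k,
  c_k = sigma^2 * sum_{j=k..q} theta_j psi_{j-k}   (c_k = 0 for k > q),
using gamma(-m) = gamma(m).
Pure AR (q = 0): c_0 = sigma^2 = 4, c_k = 0 for k >= 1.
Equations for k = 0 and k = 1 (AR order 1):
  gamma(0) = phi_1 gamma(1) + c_0
  gamma(1) = phi_1 gamma(0) + c_1
Substituting the second into the first: gamma(0) (1 - phi_1^2) = c_0 + phi_1 c_1, so
  gamma(0) = c_0 / (1 - phi_1^2) = 4 / (1 - (-0.627)^2) = 4 / 0.606871 = 6.591187.
  gamma(1) = phi_1 gamma(0) = (-0.627)(6.591187) = -4.132674.
Therefore gamma(1) = -4.1327 (to 4 decimal places).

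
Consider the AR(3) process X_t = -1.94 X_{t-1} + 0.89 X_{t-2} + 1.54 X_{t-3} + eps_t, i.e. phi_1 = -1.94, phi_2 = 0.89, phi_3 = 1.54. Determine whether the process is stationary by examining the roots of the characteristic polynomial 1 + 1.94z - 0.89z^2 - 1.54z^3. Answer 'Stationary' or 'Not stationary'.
\text{Not stationary}

The AR(p) characteristic polynomial is P(z) = 1 + 1.94z - 0.89z^2 - 1.54z^3.
Stationarity requires all roots to lie outside the unit circle, i.e. |z| > 1 for every root.
Degree 3: look for a simple real root z0 first, then factor out (1 - z/z0) and solve the remaining quadratic.
Testing z0 = -0.5: P(-0.5) = 1 + (1.94)(-0.5) + (-0.89)(-0.5)^2 + (-1.54)(-0.5)^3
  = 1 + (-0.97) + (-0.2225) + (0.1925) = 0.  So z_0 = -0.5 is a root, |z_0| = 0.5.
Divide out the factor (1 + 2 z) = (1 - z/z0) (since 1/z0 = -2):
  P(z) = (1 + 2 z)(1 + (-0.06) z + (-0.77) z^2)
  [check: z-coef -0.06 - (-2) = 1.94; z^2-coef -0.77 - (-2)(-0.06) = -0.89; z^3-coef -(-2)(-0.77) = -1.54.]
Remaining roots from the quadratic factor 1 + (-0.06) z + (-0.77) z^2:
  Set 1 + (-0.06) z + (-0.77) z^2 = 0, i.e. a z^2 + b z + c = 0 with a = -0.77, b = -0.06, c = 1.
  Discriminant D = b^2 - 4ac = (-0.06)^2 - 4*(-0.77)*1 = 0.0036 - (-3.08) = 3.0836.
  D >= 0, so the roots are real: z = (-b +/- sqrt(D)) / (2a) = (0.06 +/- 1.756018) / (-1.54).
    z_1 = (0.06 + 1.756018) / (-1.54) = -1.1792,   |z_1| = 1.1792.
    z_2 = (0.06 - 1.756018) / (-1.54) = 1.1013,   |z_2| = 1.1013.
Moduli of all roots: 0.5000, 1.1792, 1.1013.
All moduli strictly greater than 1? No.
Verdict: Not stationary.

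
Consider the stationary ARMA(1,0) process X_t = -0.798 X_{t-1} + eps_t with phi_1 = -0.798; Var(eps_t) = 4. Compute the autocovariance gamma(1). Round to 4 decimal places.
\gamma(1) = -8.7886

Multiply the model equation by X_{t-k} and take expectations. With theta_0 = psi_0 = 1 and psi_j the MA(infinity) weights, this gives
  gamma(k) - sum_i phi_i gamma(k-i) = c_k,
  c_k = sigma^2 * sum_{j=k..q} theta_j psi_{j-k}   (c_k = 0 for k > q),
using gamma(-m) = gamma(m).
Pure AR (q = 0): c_0 = sigma^2 = 4, c_k = 0 for k >= 1.
Equations for k = 0 and k = 1 (AR order 1):
  gamma(0) = phi_1 gamma(1) + c_0
  gamma(1) = phi_1 gamma(0) + c_1
Substituting the second into the first: gamma(0) (1 - phi_1^2) = c_0 + phi_1 c_1, so
  gamma(0) = c_0 / (1 - phi_1^2) = 4 / (1 - (-0.798)^2) = 4 / 0.363196 = 11.013337.
  gamma(1) = phi_1 gamma(0) = (-0.798)(11.013337) = -8.788643.
Therefore gamma(1) = -8.7886 (to 4 decimal places).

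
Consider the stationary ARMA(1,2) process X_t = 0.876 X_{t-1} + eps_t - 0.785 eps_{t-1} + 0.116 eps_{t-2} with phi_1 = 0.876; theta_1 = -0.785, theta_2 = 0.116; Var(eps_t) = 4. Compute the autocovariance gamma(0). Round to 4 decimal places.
\gamma(0) = 4.6918

Multiply the model equation by X_{t-k} and take expectations. With theta_0 = psi_0 = 1 and psi_j the MA(infinity) weights, this gives
  gamma(k) - sum_i phi_i gamma(k-i) = c_k,
  c_k = sigma^2 * sum_{j=k..q} theta_j psi_{j-k}   (c_k = 0 for k > q),
using gamma(-m) = gamma(m).
psi-weights needed (psi_j = theta_j + sum_i phi_i psi_{j-i}):
  psi_1 = theta_1 + phi_1 = -0.785 + (0.876) = 0.091
  psi_2 = theta_2 + phi_1 psi_1 = 0.116 + (0.876)(0.091) = 0.195716
Right-hand sides:
  c_0 = sigma^2 (1 + theta_1 psi_1 + theta_2 psi_2) = 4 * (1 + (-0.785)(0.091) + (0.116)(0.195716)) = 4 * 0.951268 = 3.805072
  c_1 = sigma^2 (theta_1 + theta_2 psi_1) = 4 * (-0.785 + (0.116)(0.091)) = -3.097776
  c_2 = sigma^2 theta_2 = 4 * (0.116) = 0.464
Equations for k = 0 and k = 1 (AR order 1):
  gamma(0) = phi_1 gamma(1) + c_0
  gamma(1) = phi_1 gamma(0) + c_1
Substituting the second into the first: gamma(0) (1 - phi_1^2) = c_0 + phi_1 c_1, so
  gamma(0) = (c_0 + phi_1 c_1) / (1 - phi_1^2) = (3.805072 + (0.876)(-3.097776)) / (1 - (0.876)^2) = 1.09142 / 0.232624 = 4.691779.
Therefore gamma(0) = 4.6918 (to 4 decimal places).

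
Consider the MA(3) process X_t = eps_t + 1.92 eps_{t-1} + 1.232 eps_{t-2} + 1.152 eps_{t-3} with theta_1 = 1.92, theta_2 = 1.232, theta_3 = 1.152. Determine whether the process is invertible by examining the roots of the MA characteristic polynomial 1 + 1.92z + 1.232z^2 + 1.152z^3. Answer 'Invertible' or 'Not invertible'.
\text{Not invertible}

The MA(q) characteristic polynomial is P(z) = 1 + 1.92z + 1.232z^2 + 1.152z^3.
Invertibility requires all roots to lie outside the unit circle, i.e. |z| > 1 for every root.
Degree 3: look for a simple real root z0 first, then factor out (1 - z/z0) and solve the remaining quadratic.
Testing z0 = -0.625: P(-0.625) = 1 + (1.92)(-0.625) + (1.232)(-0.625)^2 + (1.152)(-0.625)^3
  = 1 + (-1.2) + (0.48125) + (-0.28125) = 0.  So z_0 = -0.625 is a root, |z_0| = 0.625.
Divide out the factor (1 + 1.6 z) = (1 - z/z0) (since 1/z0 = -1.6):
  P(z) = (1 + 1.6 z)(1 + (0.32) z + (0.72) z^2)
  [check: z-coef 0.32 - (-1.6) = 1.92; z^2-coef 0.72 - (-1.6)(0.32) = 1.232; z^3-coef -(-1.6)(0.72) = 1.152.]
Remaining roots from the quadratic factor 1 + (0.32) z + (0.72) z^2:
  Set 1 + (0.32) z + (0.72) z^2 = 0, i.e. a z^2 + b z + c = 0 with a = 0.72, b = 0.32, c = 1.
  Discriminant D = b^2 - 4ac = (0.32)^2 - 4*(0.72)*1 = 0.1024 - (2.88) = -2.7776.
  D < 0, so the roots are the complex-conjugate pair z = (-b +/- i sqrt(-D)) / (2a) = -0.2222 +/- 1.1574i.
  For a conjugate pair |z|^2 = z * conj(z) = (product of roots) = c/a = 1/(0.72) = 1.388889, so |z| = sqrt(1.388889) = 1.1785 for both roots.
Moduli of all roots: 0.6250, 1.1785, 1.1785.
All moduli strictly greater than 1? No.
Verdict: Not invertible.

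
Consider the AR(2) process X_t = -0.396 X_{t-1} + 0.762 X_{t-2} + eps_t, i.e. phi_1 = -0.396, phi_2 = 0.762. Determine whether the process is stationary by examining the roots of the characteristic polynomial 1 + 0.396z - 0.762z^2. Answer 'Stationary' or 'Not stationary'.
\text{Not stationary}

The AR(p) characteristic polynomial is P(z) = 1 + 0.396z - 0.762z^2.
Stationarity requires all roots to lie outside the unit circle, i.e. |z| > 1 for every root.
Set 1 + (0.396) z + (-0.762) z^2 = 0, i.e. a z^2 + b z + c = 0 with a = -0.762, b = 0.396, c = 1.
Discriminant D = b^2 - 4ac = (0.396)^2 - 4*(-0.762)*1 = 0.156816 - (-3.048) = 3.204816.
D >= 0, so the roots are real: z = (-b +/- sqrt(D)) / (2a) = (-0.396 +/- 1.7902) / (-1.524).
  z_1 = (-0.396 + 1.7902) / (-1.524) = -0.9148,   |z_1| = 0.9148.
  z_2 = (-0.396 - 1.7902) / (-1.524) = 1.4345,   |z_2| = 1.4345.
Moduli of all roots: 0.9148, 1.4345.
All moduli strictly greater than 1? No.
Verdict: Not stationary.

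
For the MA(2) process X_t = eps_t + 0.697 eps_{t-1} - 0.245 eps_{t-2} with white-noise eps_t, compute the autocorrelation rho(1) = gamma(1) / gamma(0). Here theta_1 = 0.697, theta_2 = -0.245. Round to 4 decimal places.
\rho(1) = 0.3404

For an MA(q) process with theta_0 = 1, the autocovariance is
  gamma(k) = sigma^2 * sum_{i=0..q-k} theta_i * theta_{i+k},
and rho(k) = gamma(k) / gamma(0). Sigma^2 cancels.
  numerator   = (1)*(0.697) + (0.697)*(-0.245) = 0.526235.
  denominator = (1)^2 + (0.697)^2 + (-0.245)^2 = 1.545834.
  rho(1) = 0.526235 / 1.545834 = 0.3404.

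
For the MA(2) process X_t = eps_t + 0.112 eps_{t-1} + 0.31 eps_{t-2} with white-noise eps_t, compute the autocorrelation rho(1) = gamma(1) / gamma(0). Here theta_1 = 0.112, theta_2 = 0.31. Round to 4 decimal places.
\rho(1) = 0.1323

For an MA(q) process with theta_0 = 1, the autocovariance is
  gamma(k) = sigma^2 * sum_{i=0..q-k} theta_i * theta_{i+k},
and rho(k) = gamma(k) / gamma(0). Sigma^2 cancels.
  numerator   = (1)*(0.112) + (0.112)*(0.31) = 0.14672.
  denominator = (1)^2 + (0.112)^2 + (0.31)^2 = 1.108644.
  rho(1) = 0.14672 / 1.108644 = 0.1323.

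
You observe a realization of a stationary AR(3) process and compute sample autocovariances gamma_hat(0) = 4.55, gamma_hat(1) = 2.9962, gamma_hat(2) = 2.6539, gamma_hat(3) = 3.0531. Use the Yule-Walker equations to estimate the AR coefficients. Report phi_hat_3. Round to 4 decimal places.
\hat\phi_{3} = 0.4070

The Yule-Walker equations for an AR(p) process read, in matrix form,
  Gamma_p phi = r_p,   with   (Gamma_p)_{ij} = gamma(|i - j|),
                       (r_p)_i = gamma(i),   i,j = 1..p.
Substitute the sample gammas (Toeplitz matrix and right-hand side of size 3):
  Gamma_p = [[4.55, 2.9962, 2.6539], [2.9962, 4.55, 2.9962], [2.6539, 2.9962, 4.55]]
  r_p     = [2.9962, 2.6539, 3.0531]
Written out (R1..R3):
  (R1) 4.55 phi_1 + 2.9962 phi_2 + 2.6539 phi_3 = 2.9962
  (R2) 2.9962 phi_1 + 4.55 phi_2 + 2.9962 phi_3 = 2.6539
  (R3) 2.6539 phi_1 + 2.9962 phi_2 + 4.55 phi_3 = 3.0531
Gaussian elimination:
  R2 <- R2 - (2.9962/4.55) R1 = R2 - (0.658505) R1:  2.576986 phi_2 + 1.248592 phi_3 = 0.680886
  R3 <- R3 - (2.6539/4.55) R1 = R3 - (0.583275) R1:  1.248592 phi_2 + 3.002047 phi_3 = 1.305492
  R3 <- R3 - (1.248592/2.576986) R2 = R3 - (0.484517) R2:  2.397084 phi_3 = 0.975592
Back-substitution:
  phi_hat_3 = 0.975592 / 2.397084 = 0.406991
  phi_hat_2 = (0.680886 - (1.248592)(0.406991)) / 2.576986 = 0.067024
  phi_hat_1 = (2.9962 - (2.9962)(0.067024) - (2.6539)(0.406991)) / 4.55 = 0.376982
So phi_hat = [0.3770, 0.0670, 0.4070].
Therefore phi_hat_3 = 0.4070.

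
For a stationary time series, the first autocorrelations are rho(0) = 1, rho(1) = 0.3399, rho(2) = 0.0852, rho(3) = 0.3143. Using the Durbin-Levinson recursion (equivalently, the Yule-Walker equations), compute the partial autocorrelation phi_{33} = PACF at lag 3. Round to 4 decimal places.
\phi_{33} = 0.3351

The PACF at lag k is phi_{kk}, the last component of the solution
to the Yule-Walker system G_k phi = r_k where
  (G_k)_{ij} = rho(|i - j|), (r_k)_i = rho(i), i,j = 1..k.
Equivalently, Durbin-Levinson gives phi_{kk} iteratively:
  phi_{11} = rho(1)
  phi_{kk} = [rho(k) - sum_{j=1..k-1} phi_{k-1,j} rho(k-j)]
            / [1 - sum_{j=1..k-1} phi_{k-1,j} rho(j)],
  phi_{k,j} = phi_{k-1,j} - phi_{kk} phi_{k-1,k-j},  j = 1..k-1.
Step k = 1:
  phi_11 = rho(1) = 0.3399.
Step k = 2:
  phi_22 = [rho(2) - phi_11 rho(1)] / [1 - phi_11 rho(1)] = [0.0852 - (0.3399)(0.3399)] / [1 - (0.3399)(0.3399)]
         = -0.03033201 / 0.88446799 = -0.034294.
  Update: phi_21 = phi_11 - phi_22 phi_11 = 0.3399 - (-0.034294)(0.3399) = 0.351557.
Step k = 3:
  phi_33 = [rho(3) - phi_21 rho(2) - phi_22 rho(1)] / [1 - phi_21 rho(1) - phi_22 rho(2)]
    numerator   = 0.3143 - (0.351557)(0.0852) - (-0.034294)(0.3399) = 0.29600394
    denominator = 1 - (0.351557)(0.3399) - (-0.034294)(0.0852) = 0.88342778
  phi_33 = 0.29600394 / 0.88342778 = 0.3351.
Therefore phi_{33} = 0.3351.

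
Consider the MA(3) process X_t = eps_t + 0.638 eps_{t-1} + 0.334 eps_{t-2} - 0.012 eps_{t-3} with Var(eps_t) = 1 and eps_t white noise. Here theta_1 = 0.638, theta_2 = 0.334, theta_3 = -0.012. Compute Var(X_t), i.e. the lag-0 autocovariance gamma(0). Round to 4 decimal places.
\gamma(0) = 1.5187

For an MA(q) process X_t = eps_t + sum_i theta_i eps_{t-i} with
Var(eps_t) = sigma^2, the variance is
  gamma(0) = sigma^2 * (1 + sum_i theta_i^2).
  sum_i theta_i^2 = (0.638)^2 + (0.334)^2 + (-0.012)^2 = 0.407044 + 0.111556 + 0.000144 = 0.518744.
  gamma(0) = 1 * (1 + 0.518744) = 1 * 1.518744 = 1.518744, which rounds to 1.5187.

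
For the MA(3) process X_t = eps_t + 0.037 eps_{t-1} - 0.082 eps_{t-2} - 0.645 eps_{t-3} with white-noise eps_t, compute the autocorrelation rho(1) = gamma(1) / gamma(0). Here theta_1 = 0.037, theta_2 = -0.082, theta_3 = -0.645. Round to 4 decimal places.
\rho(1) = 0.0610

For an MA(q) process with theta_0 = 1, the autocovariance is
  gamma(k) = sigma^2 * sum_{i=0..q-k} theta_i * theta_{i+k},
and rho(k) = gamma(k) / gamma(0). Sigma^2 cancels.
  numerator   = (1)*(0.037) + (0.037)*(-0.082) + (-0.082)*(-0.645) = 0.086856.
  denominator = (1)^2 + (0.037)^2 + (-0.082)^2 + (-0.645)^2 = 1.424118.
  rho(1) = 0.086856 / 1.424118 = 0.0610.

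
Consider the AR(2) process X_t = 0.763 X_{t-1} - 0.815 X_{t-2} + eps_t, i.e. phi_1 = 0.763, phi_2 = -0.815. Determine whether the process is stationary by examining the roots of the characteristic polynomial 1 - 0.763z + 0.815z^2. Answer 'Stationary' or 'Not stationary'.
\text{Stationary}

The AR(p) characteristic polynomial is P(z) = 1 - 0.763z + 0.815z^2.
Stationarity requires all roots to lie outside the unit circle, i.e. |z| > 1 for every root.
Set 1 + (-0.763) z + (0.815) z^2 = 0, i.e. a z^2 + b z + c = 0 with a = 0.815, b = -0.763, c = 1.
Discriminant D = b^2 - 4ac = (-0.763)^2 - 4*(0.815)*1 = 0.582169 - (3.26) = -2.677831.
D < 0, so the roots are the complex-conjugate pair z = (-b +/- i sqrt(-D)) / (2a) = 0.4681 +/- 1.0039i.
For a conjugate pair |z|^2 = z * conj(z) = (product of roots) = c/a = 1/(0.815) = 1.226994, so |z| = sqrt(1.226994) = 1.1077 for both roots.
Moduli of all roots: 1.1077, 1.1077.
All moduli strictly greater than 1? Yes.
Verdict: Stationary.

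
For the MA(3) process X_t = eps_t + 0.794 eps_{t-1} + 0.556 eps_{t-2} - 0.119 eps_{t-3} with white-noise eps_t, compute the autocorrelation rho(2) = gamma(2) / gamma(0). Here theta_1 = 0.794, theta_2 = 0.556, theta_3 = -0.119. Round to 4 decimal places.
\rho(2) = 0.2362

For an MA(q) process with theta_0 = 1, the autocovariance is
  gamma(k) = sigma^2 * sum_{i=0..q-k} theta_i * theta_{i+k},
and rho(k) = gamma(k) / gamma(0). Sigma^2 cancels.
  numerator   = (1)*(0.556) + (0.794)*(-0.119) = 0.461514.
  denominator = (1)^2 + (0.794)^2 + (0.556)^2 + (-0.119)^2 = 1.953733.
  rho(2) = 0.461514 / 1.953733 = 0.2362.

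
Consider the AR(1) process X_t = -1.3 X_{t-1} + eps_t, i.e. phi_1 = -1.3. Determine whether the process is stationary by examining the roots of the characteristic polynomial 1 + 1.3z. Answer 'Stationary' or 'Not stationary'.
\text{Not stationary}

The AR(p) characteristic polynomial is P(z) = 1 + 1.3z.
Stationarity requires all roots to lie outside the unit circle, i.e. |z| > 1 for every root.
This is linear in z: 1 + (1.3) z = 0  =>  z = -1/(1.3) = -0.769231,  |z| = 0.769231.
Moduli of all roots: 0.7692.
All moduli strictly greater than 1? No.
Verdict: Not stationary.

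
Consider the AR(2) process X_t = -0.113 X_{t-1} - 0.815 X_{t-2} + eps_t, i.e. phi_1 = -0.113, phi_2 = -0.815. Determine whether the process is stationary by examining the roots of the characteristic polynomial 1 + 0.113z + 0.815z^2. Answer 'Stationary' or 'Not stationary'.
\text{Stationary}

The AR(p) characteristic polynomial is P(z) = 1 + 0.113z + 0.815z^2.
Stationarity requires all roots to lie outside the unit circle, i.e. |z| > 1 for every root.
Set 1 + (0.113) z + (0.815) z^2 = 0, i.e. a z^2 + b z + c = 0 with a = 0.815, b = 0.113, c = 1.
Discriminant D = b^2 - 4ac = (0.113)^2 - 4*(0.815)*1 = 0.012769 - (3.26) = -3.247231.
D < 0, so the roots are the complex-conjugate pair z = (-b +/- i sqrt(-D)) / (2a) = -0.0693 +/- 1.1055i.
For a conjugate pair |z|^2 = z * conj(z) = (product of roots) = c/a = 1/(0.815) = 1.226994, so |z| = sqrt(1.226994) = 1.1077 for both roots.
Moduli of all roots: 1.1077, 1.1077.
All moduli strictly greater than 1? Yes.
Verdict: Stationary.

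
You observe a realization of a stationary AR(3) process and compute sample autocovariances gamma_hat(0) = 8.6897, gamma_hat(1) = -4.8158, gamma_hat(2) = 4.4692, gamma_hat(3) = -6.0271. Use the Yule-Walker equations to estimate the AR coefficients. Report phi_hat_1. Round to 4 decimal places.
\hat\phi_{1} = -0.2330

The Yule-Walker equations for an AR(p) process read, in matrix form,
  Gamma_p phi = r_p,   with   (Gamma_p)_{ij} = gamma(|i - j|),
                       (r_p)_i = gamma(i),   i,j = 1..p.
Substitute the sample gammas (Toeplitz matrix and right-hand side of size 3):
  Gamma_p = [[8.6897, -4.8158, 4.4692], [-4.8158, 8.6897, -4.8158], [4.4692, -4.8158, 8.6897]]
  r_p     = [-4.8158, 4.4692, -6.0271]
Written out (R1..R3):
  (R1) 8.6897 phi_1 - 4.8158 phi_2 + 4.4692 phi_3 = -4.8158
  (R2) -4.8158 phi_1 + 8.6897 phi_2 - 4.8158 phi_3 = 4.4692
  (R3) 4.4692 phi_1 - 4.8158 phi_2 + 8.6897 phi_3 = -6.0271
Gaussian elimination:
  R2 <- R2 - (-4.8158/8.6897) R1 = R2 - (-0.554196) R1:  6.020801 phi_2 - 2.338986 phi_3 = 1.800301
  R3 <- R3 - (4.4692/8.6897) R1 = R3 - (0.51431) R1:  -2.338986 phi_2 + 6.391146 phi_3 = -3.550286
  R3 <- R3 - (-2.338986/6.020801) R2 = R3 - (-0.388484) R2:  5.482487 phi_3 = -2.850897
Back-substitution:
  phi_hat_3 = -2.850897 / 5.482487 = -0.520001
  phi_hat_2 = (1.800301 - (-2.338986)(-0.520001)) / 6.020801 = 0.097002
  phi_hat_1 = (-4.8158 - (-4.8158)(0.097002) - (4.4692)(-0.520001)) / 8.6897 = -0.232997
So phi_hat = [-0.2330, 0.0970, -0.5200].
Therefore phi_hat_1 = -0.2330.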